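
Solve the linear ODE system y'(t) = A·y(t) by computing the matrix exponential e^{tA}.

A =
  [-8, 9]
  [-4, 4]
e^{tA} =
  [-6*t*exp(-2*t) + exp(-2*t), 9*t*exp(-2*t)]
  [-4*t*exp(-2*t), 6*t*exp(-2*t) + exp(-2*t)]

Strategy: write A = P · J · P⁻¹ where J is a Jordan canonical form, so e^{tA} = P · e^{tJ} · P⁻¹, and e^{tJ} can be computed block-by-block.

A has Jordan form
J =
  [-2,  1]
  [ 0, -2]
(up to reordering of blocks).

Per-block formulas:
  For a 2×2 Jordan block J_2(-2): exp(t · J_2(-2)) = e^(-2t)·(I + t·N), where N is the 2×2 nilpotent shift.

After assembling e^{tJ} and conjugating by P, we get:

e^{tA} =
  [-6*t*exp(-2*t) + exp(-2*t), 9*t*exp(-2*t)]
  [-4*t*exp(-2*t), 6*t*exp(-2*t) + exp(-2*t)]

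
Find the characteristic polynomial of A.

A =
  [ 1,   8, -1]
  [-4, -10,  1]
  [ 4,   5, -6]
x^3 + 15*x^2 + 75*x + 125

Expanding det(x·I − A) (e.g. by cofactor expansion or by noting that A is similar to its Jordan form J, which has the same characteristic polynomial as A) gives
  χ_A(x) = x^3 + 15*x^2 + 75*x + 125
which factors as (x + 5)^3. The eigenvalues (with algebraic multiplicities) are λ = -5 with multiplicity 3.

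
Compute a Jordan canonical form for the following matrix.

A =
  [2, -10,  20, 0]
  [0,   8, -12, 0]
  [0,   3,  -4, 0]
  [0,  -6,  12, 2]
J_2(2) ⊕ J_1(2) ⊕ J_1(2)

The characteristic polynomial is
  det(x·I − A) = x^4 - 8*x^3 + 24*x^2 - 32*x + 16 = (x - 2)^4

Eigenvalues and multiplicities (the geometric multiplicity of λ is n − rank(A − λI), which equals the number of Jordan blocks for λ):
  λ = 2: algebraic multiplicity = 4, geometric multiplicity = 3

Determining the block sizes for each eigenvalue:
  λ = 2: 3 blocks summing to 4 forces exactly one block of size 2 and the rest size 1 → block sizes [2, 1, 1]

Assembling the blocks gives a Jordan form
J =
  [2, 1, 0, 0]
  [0, 2, 0, 0]
  [0, 0, 2, 0]
  [0, 0, 0, 2]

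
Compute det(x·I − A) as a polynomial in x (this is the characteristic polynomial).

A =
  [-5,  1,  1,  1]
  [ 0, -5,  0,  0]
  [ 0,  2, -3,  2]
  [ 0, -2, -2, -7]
x^4 + 20*x^3 + 150*x^2 + 500*x + 625

Expanding det(x·I − A) (e.g. by cofactor expansion or by noting that A is similar to its Jordan form J, which has the same characteristic polynomial as A) gives
  χ_A(x) = x^4 + 20*x^3 + 150*x^2 + 500*x + 625
which factors as (x + 5)^4. The eigenvalues (with algebraic multiplicities) are λ = -5 with multiplicity 4.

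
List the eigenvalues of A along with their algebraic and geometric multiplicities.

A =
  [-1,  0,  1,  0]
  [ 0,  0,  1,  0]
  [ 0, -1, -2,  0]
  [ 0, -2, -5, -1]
λ = -1: alg = 4, geom = 2

Step 1 — factor the characteristic polynomial to read off the algebraic multiplicities:
  χ_A(x) = (x + 1)^4

Step 2 — compute geometric multiplicities via the rank-nullity identity g(λ) = n − rank(A − λI):
  rank(A − (-1)·I) = 2, so dim ker(A − (-1)·I) = n − 2 = 2

Summary:
  λ = -1: algebraic multiplicity = 4, geometric multiplicity = 2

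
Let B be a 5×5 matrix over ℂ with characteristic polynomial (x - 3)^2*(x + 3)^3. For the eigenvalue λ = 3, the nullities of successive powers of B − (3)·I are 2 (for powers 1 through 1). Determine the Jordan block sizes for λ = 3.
Block sizes for λ = 3: [1, 1]

From the dimensions of kernels of powers, the number of Jordan blocks of size at least j is d_j − d_{j−1} where d_j = dim ker(N^j) (with d_0 = 0). Computing the differences gives [2].
The number of blocks of size exactly k is (#blocks of size ≥ k) − (#blocks of size ≥ k + 1), so the partition is: 2 block(s) of size 1.
In nonincreasing order the block sizes are [1, 1].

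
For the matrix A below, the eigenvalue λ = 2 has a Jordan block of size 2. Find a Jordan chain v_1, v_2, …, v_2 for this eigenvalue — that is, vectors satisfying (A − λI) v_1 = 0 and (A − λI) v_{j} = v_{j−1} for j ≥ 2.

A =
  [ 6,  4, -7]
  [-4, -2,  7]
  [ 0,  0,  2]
A Jordan chain for λ = 2 of length 2:
v_1 = (4, -4, 0)ᵀ
v_2 = (1, 0, 0)ᵀ

Let N = A − (2)·I. We want v_2 with N^2 v_2 = 0 but N^1 v_2 ≠ 0; then v_{j-1} := N · v_j for j = 2, …, 2.

Pick v_2 = (1, 0, 0)ᵀ.
Then v_1 = N · v_2 = (4, -4, 0)ᵀ.

Sanity check: (A − (2)·I) v_1 = (0, 0, 0)ᵀ = 0. ✓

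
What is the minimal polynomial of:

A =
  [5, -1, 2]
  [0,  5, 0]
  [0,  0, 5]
x^2 - 10*x + 25

The characteristic polynomial is χ_A(x) = (x - 5)^3, so the eigenvalues are known. The minimal polynomial is
  m_A(x) = Π_λ (x − λ)^{k_λ}
where k_λ is the size of the *largest* Jordan block for λ (equivalently, the smallest k with (A − λI)^k v = 0 for every generalised eigenvector v of λ).

  λ = 5: largest Jordan block has size 2, contributing (x − 5)^2

So m_A(x) = (x - 5)^2 = x^2 - 10*x + 25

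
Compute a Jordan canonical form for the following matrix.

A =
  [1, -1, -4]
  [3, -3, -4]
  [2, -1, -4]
J_3(-2)

The characteristic polynomial is
  det(x·I − A) = x^3 + 6*x^2 + 12*x + 8 = (x + 2)^3

Eigenvalues and multiplicities (the geometric multiplicity of λ is n − rank(A − λI), which equals the number of Jordan blocks for λ):
  λ = -2: algebraic multiplicity = 3, geometric multiplicity = 1

Determining the block sizes for each eigenvalue:
  λ = -2: one block (gm = 1), so the single block has size am = 3 → block sizes [3]

Assembling the blocks gives a Jordan form
J =
  [-2,  1,  0]
  [ 0, -2,  1]
  [ 0,  0, -2]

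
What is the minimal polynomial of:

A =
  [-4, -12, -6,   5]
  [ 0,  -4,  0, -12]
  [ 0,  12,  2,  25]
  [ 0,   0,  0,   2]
x^3 - 12*x + 16

The characteristic polynomial is χ_A(x) = (x - 2)^2*(x + 4)^2, so the eigenvalues are known. The minimal polynomial is
  m_A(x) = Π_λ (x − λ)^{k_λ}
where k_λ is the size of the *largest* Jordan block for λ (equivalently, the smallest k with (A − λI)^k v = 0 for every generalised eigenvector v of λ).

  λ = -4: largest Jordan block has size 1, contributing (x + 4)
  λ = 2: largest Jordan block has size 2, contributing (x − 2)^2

So m_A(x) = (x - 2)^2*(x + 4) = x^3 - 12*x + 16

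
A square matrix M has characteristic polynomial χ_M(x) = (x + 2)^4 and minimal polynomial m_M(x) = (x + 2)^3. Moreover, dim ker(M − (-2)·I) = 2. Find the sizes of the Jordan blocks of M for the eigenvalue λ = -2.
Block sizes for λ = -2: [3, 1]

Step 1 — from the characteristic polynomial, algebraic multiplicity of λ = -2 is 4. From dim ker(M − (-2)·I) = 2, there are exactly 2 Jordan blocks for λ = -2.
Step 2 — from the minimal polynomial, the factor (x + 2)^3 tells us the largest block for λ = -2 has size 3.
Step 3 — with total size 4, 2 blocks, and largest block 3, the block sizes (in nonincreasing order) are [3, 1].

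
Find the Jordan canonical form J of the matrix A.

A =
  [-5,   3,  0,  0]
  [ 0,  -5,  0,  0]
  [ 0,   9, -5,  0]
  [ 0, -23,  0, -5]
J_2(-5) ⊕ J_1(-5) ⊕ J_1(-5)

The characteristic polynomial is
  det(x·I − A) = x^4 + 20*x^3 + 150*x^2 + 500*x + 625 = (x + 5)^4

Eigenvalues and multiplicities (the geometric multiplicity of λ is n − rank(A − λI), which equals the number of Jordan blocks for λ):
  λ = -5: algebraic multiplicity = 4, geometric multiplicity = 3

Determining the block sizes for each eigenvalue:
  λ = -5: 3 blocks summing to 4 forces exactly one block of size 2 and the rest size 1 → block sizes [2, 1, 1]

Assembling the blocks gives a Jordan form
J =
  [-5,  1,  0,  0]
  [ 0, -5,  0,  0]
  [ 0,  0, -5,  0]
  [ 0,  0,  0, -5]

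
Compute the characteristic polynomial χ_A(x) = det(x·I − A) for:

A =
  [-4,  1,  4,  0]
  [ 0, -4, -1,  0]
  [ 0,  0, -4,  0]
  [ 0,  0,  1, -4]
x^4 + 16*x^3 + 96*x^2 + 256*x + 256

Expanding det(x·I − A) (e.g. by cofactor expansion or by noting that A is similar to its Jordan form J, which has the same characteristic polynomial as A) gives
  χ_A(x) = x^4 + 16*x^3 + 96*x^2 + 256*x + 256
which factors as (x + 4)^4. The eigenvalues (with algebraic multiplicities) are λ = -4 with multiplicity 4.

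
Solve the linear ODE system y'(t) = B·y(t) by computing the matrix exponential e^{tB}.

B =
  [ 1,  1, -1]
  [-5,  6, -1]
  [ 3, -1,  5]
e^{tB} =
  [t^2*exp(4*t)/2 - 3*t*exp(4*t) + exp(4*t), t*exp(4*t), t^2*exp(4*t)/2 - t*exp(4*t)]
  [t^2*exp(4*t) - 5*t*exp(4*t), 2*t*exp(4*t) + exp(4*t), t^2*exp(4*t) - t*exp(4*t)]
  [-t^2*exp(4*t)/2 + 3*t*exp(4*t), -t*exp(4*t), -t^2*exp(4*t)/2 + t*exp(4*t) + exp(4*t)]

Strategy: write B = P · J · P⁻¹ where J is a Jordan canonical form, so e^{tB} = P · e^{tJ} · P⁻¹, and e^{tJ} can be computed block-by-block.

B has Jordan form
J =
  [4, 1, 0]
  [0, 4, 1]
  [0, 0, 4]
(up to reordering of blocks).

Per-block formulas:
  For a 3×3 Jordan block J_3(4): exp(t · J_3(4)) = e^(4t)·(I + t·N + (t^2/2)·N^2), where N is the 3×3 nilpotent shift.

After assembling e^{tJ} and conjugating by P, we get:

e^{tB} =
  [t^2*exp(4*t)/2 - 3*t*exp(4*t) + exp(4*t), t*exp(4*t), t^2*exp(4*t)/2 - t*exp(4*t)]
  [t^2*exp(4*t) - 5*t*exp(4*t), 2*t*exp(4*t) + exp(4*t), t^2*exp(4*t) - t*exp(4*t)]
  [-t^2*exp(4*t)/2 + 3*t*exp(4*t), -t*exp(4*t), -t^2*exp(4*t)/2 + t*exp(4*t) + exp(4*t)]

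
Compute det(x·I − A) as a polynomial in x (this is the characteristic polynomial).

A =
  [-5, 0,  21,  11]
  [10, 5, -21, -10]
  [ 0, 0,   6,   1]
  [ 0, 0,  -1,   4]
x^4 - 10*x^3 + 250*x - 625

Expanding det(x·I − A) (e.g. by cofactor expansion or by noting that A is similar to its Jordan form J, which has the same characteristic polynomial as A) gives
  χ_A(x) = x^4 - 10*x^3 + 250*x - 625
which factors as (x - 5)^3*(x + 5). The eigenvalues (with algebraic multiplicities) are λ = -5 with multiplicity 1, λ = 5 with multiplicity 3.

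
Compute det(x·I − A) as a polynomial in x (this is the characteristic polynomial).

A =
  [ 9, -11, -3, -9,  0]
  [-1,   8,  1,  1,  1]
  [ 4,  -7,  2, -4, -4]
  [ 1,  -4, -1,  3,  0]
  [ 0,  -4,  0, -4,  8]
x^5 - 30*x^4 + 360*x^3 - 2160*x^2 + 6480*x - 7776

Expanding det(x·I − A) (e.g. by cofactor expansion or by noting that A is similar to its Jordan form J, which has the same characteristic polynomial as A) gives
  χ_A(x) = x^5 - 30*x^4 + 360*x^3 - 2160*x^2 + 6480*x - 7776
which factors as (x - 6)^5. The eigenvalues (with algebraic multiplicities) are λ = 6 with multiplicity 5.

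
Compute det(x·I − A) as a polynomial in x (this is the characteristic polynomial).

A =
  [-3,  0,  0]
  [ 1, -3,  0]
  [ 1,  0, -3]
x^3 + 9*x^2 + 27*x + 27

Expanding det(x·I − A) (e.g. by cofactor expansion or by noting that A is similar to its Jordan form J, which has the same characteristic polynomial as A) gives
  χ_A(x) = x^3 + 9*x^2 + 27*x + 27
which factors as (x + 3)^3. The eigenvalues (with algebraic multiplicities) are λ = -3 with multiplicity 3.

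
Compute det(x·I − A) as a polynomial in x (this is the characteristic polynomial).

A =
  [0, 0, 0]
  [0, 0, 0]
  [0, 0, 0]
x^3

Expanding det(x·I − A) (e.g. by cofactor expansion or by noting that A is similar to its Jordan form J, which has the same characteristic polynomial as A) gives
  χ_A(x) = x^3
which factors as x^3. The eigenvalues (with algebraic multiplicities) are λ = 0 with multiplicity 3.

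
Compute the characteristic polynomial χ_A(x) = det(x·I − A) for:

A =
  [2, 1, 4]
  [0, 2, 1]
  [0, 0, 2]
x^3 - 6*x^2 + 12*x - 8

Expanding det(x·I − A) (e.g. by cofactor expansion or by noting that A is similar to its Jordan form J, which has the same characteristic polynomial as A) gives
  χ_A(x) = x^3 - 6*x^2 + 12*x - 8
which factors as (x - 2)^3. The eigenvalues (with algebraic multiplicities) are λ = 2 with multiplicity 3.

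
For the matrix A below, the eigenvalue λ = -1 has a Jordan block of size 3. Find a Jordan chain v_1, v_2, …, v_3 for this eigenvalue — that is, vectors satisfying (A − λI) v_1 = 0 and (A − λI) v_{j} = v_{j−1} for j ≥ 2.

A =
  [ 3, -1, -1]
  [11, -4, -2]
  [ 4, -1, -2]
A Jordan chain for λ = -1 of length 3:
v_1 = (1, 3, 1)ᵀ
v_2 = (4, 11, 4)ᵀ
v_3 = (1, 0, 0)ᵀ

Let N = A − (-1)·I. We want v_3 with N^3 v_3 = 0 but N^2 v_3 ≠ 0; then v_{j-1} := N · v_j for j = 3, …, 2.

Pick v_3 = (1, 0, 0)ᵀ.
Then v_2 = N · v_3 = (4, 11, 4)ᵀ.
Then v_1 = N · v_2 = (1, 3, 1)ᵀ.

Sanity check: (A − (-1)·I) v_1 = (0, 0, 0)ᵀ = 0. ✓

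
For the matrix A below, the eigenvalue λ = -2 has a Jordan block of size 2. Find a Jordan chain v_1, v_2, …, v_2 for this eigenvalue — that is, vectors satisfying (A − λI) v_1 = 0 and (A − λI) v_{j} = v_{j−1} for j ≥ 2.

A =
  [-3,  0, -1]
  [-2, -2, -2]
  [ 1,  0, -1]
A Jordan chain for λ = -2 of length 2:
v_1 = (-1, -2, 1)ᵀ
v_2 = (1, 0, 0)ᵀ

Let N = A − (-2)·I. We want v_2 with N^2 v_2 = 0 but N^1 v_2 ≠ 0; then v_{j-1} := N · v_j for j = 2, …, 2.

Pick v_2 = (1, 0, 0)ᵀ.
Then v_1 = N · v_2 = (-1, -2, 1)ᵀ.

Sanity check: (A − (-2)·I) v_1 = (0, 0, 0)ᵀ = 0. ✓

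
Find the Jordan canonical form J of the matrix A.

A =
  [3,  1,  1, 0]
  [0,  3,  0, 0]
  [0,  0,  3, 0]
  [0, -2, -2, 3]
J_2(3) ⊕ J_1(3) ⊕ J_1(3)

The characteristic polynomial is
  det(x·I − A) = x^4 - 12*x^3 + 54*x^2 - 108*x + 81 = (x - 3)^4

Eigenvalues and multiplicities (the geometric multiplicity of λ is n − rank(A − λI), which equals the number of Jordan blocks for λ):
  λ = 3: algebraic multiplicity = 4, geometric multiplicity = 3

Determining the block sizes for each eigenvalue:
  λ = 3: 3 blocks summing to 4 forces exactly one block of size 2 and the rest size 1 → block sizes [2, 1, 1]

Assembling the blocks gives a Jordan form
J =
  [3, 1, 0, 0]
  [0, 3, 0, 0]
  [0, 0, 3, 0]
  [0, 0, 0, 3]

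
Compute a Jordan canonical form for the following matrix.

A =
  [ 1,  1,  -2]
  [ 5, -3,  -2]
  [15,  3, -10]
J_2(-4) ⊕ J_1(-4)

The characteristic polynomial is
  det(x·I − A) = x^3 + 12*x^2 + 48*x + 64 = (x + 4)^3

Eigenvalues and multiplicities (the geometric multiplicity of λ is n − rank(A − λI), which equals the number of Jordan blocks for λ):
  λ = -4: algebraic multiplicity = 3, geometric multiplicity = 2

Determining the block sizes for each eigenvalue:
  λ = -4: 2 blocks summing to 3 forces exactly one block of size 2 and the rest size 1 → block sizes [2, 1]

Assembling the blocks gives a Jordan form
J =
  [-4,  1,  0]
  [ 0, -4,  0]
  [ 0,  0, -4]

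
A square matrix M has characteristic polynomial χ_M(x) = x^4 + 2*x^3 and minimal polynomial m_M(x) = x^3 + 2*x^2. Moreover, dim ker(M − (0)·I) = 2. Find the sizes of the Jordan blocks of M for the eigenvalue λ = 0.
Block sizes for λ = 0: [2, 1]

Step 1 — from the characteristic polynomial, algebraic multiplicity of λ = 0 is 3. From dim ker(M − (0)·I) = 2, there are exactly 2 Jordan blocks for λ = 0.
Step 2 — from the minimal polynomial, the factor (x − 0)^2 tells us the largest block for λ = 0 has size 2.
Step 3 — with total size 3, 2 blocks, and largest block 2, the block sizes (in nonincreasing order) are [2, 1].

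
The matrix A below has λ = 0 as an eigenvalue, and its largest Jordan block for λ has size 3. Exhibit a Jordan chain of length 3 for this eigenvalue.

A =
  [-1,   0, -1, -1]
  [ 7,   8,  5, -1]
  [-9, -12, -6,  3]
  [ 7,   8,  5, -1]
A Jordan chain for λ = 0 of length 3:
v_1 = (3, -3, 0, -3)ᵀ
v_2 = (-1, 7, -9, 7)ᵀ
v_3 = (1, 0, 0, 0)ᵀ

Let N = A − (0)·I. We want v_3 with N^3 v_3 = 0 but N^2 v_3 ≠ 0; then v_{j-1} := N · v_j for j = 3, …, 2.

Pick v_3 = (1, 0, 0, 0)ᵀ.
Then v_2 = N · v_3 = (-1, 7, -9, 7)ᵀ.
Then v_1 = N · v_2 = (3, -3, 0, -3)ᵀ.

Sanity check: (A − (0)·I) v_1 = (0, 0, 0, 0)ᵀ = 0. ✓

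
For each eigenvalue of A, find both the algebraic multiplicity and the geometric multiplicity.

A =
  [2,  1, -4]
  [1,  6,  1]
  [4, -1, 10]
λ = 6: alg = 3, geom = 1

Step 1 — factor the characteristic polynomial to read off the algebraic multiplicities:
  χ_A(x) = (x - 6)^3

Step 2 — compute geometric multiplicities via the rank-nullity identity g(λ) = n − rank(A − λI):
  rank(A − (6)·I) = 2, so dim ker(A − (6)·I) = n − 2 = 1

Summary:
  λ = 6: algebraic multiplicity = 3, geometric multiplicity = 1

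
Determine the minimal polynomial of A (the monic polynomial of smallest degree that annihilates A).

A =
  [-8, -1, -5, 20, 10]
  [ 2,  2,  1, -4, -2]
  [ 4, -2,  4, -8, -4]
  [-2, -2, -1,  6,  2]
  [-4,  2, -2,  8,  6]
x^3 - 6*x^2 + 12*x - 8

The characteristic polynomial is χ_A(x) = (x - 2)^5, so the eigenvalues are known. The minimal polynomial is
  m_A(x) = Π_λ (x − λ)^{k_λ}
where k_λ is the size of the *largest* Jordan block for λ (equivalently, the smallest k with (A − λI)^k v = 0 for every generalised eigenvector v of λ).

  λ = 2: largest Jordan block has size 3, contributing (x − 2)^3

So m_A(x) = (x - 2)^3 = x^3 - 6*x^2 + 12*x - 8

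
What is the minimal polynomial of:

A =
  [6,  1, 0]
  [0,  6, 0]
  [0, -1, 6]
x^2 - 12*x + 36

The characteristic polynomial is χ_A(x) = (x - 6)^3, so the eigenvalues are known. The minimal polynomial is
  m_A(x) = Π_λ (x − λ)^{k_λ}
where k_λ is the size of the *largest* Jordan block for λ (equivalently, the smallest k with (A − λI)^k v = 0 for every generalised eigenvector v of λ).

  λ = 6: largest Jordan block has size 2, contributing (x − 6)^2

So m_A(x) = (x - 6)^2 = x^2 - 12*x + 36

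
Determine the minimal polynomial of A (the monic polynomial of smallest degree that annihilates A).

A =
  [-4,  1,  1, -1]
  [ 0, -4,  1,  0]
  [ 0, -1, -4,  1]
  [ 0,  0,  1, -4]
x^3 + 12*x^2 + 48*x + 64

The characteristic polynomial is χ_A(x) = (x + 4)^4, so the eigenvalues are known. The minimal polynomial is
  m_A(x) = Π_λ (x − λ)^{k_λ}
where k_λ is the size of the *largest* Jordan block for λ (equivalently, the smallest k with (A − λI)^k v = 0 for every generalised eigenvector v of λ).

  λ = -4: largest Jordan block has size 3, contributing (x + 4)^3

So m_A(x) = (x + 4)^3 = x^3 + 12*x^2 + 48*x + 64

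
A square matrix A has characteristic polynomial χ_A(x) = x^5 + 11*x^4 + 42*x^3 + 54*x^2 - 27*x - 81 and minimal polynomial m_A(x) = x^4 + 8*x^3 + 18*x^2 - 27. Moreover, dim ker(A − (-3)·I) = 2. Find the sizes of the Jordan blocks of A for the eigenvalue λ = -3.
Block sizes for λ = -3: [3, 1]

Step 1 — from the characteristic polynomial, algebraic multiplicity of λ = -3 is 4. From dim ker(A − (-3)·I) = 2, there are exactly 2 Jordan blocks for λ = -3.
Step 2 — from the minimal polynomial, the factor (x + 3)^3 tells us the largest block for λ = -3 has size 3.
Step 3 — with total size 4, 2 blocks, and largest block 3, the block sizes (in nonincreasing order) are [3, 1].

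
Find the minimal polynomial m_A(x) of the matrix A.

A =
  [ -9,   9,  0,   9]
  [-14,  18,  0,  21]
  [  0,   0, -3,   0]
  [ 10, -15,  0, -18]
x^2 + 6*x + 9

The characteristic polynomial is χ_A(x) = (x + 3)^4, so the eigenvalues are known. The minimal polynomial is
  m_A(x) = Π_λ (x − λ)^{k_λ}
where k_λ is the size of the *largest* Jordan block for λ (equivalently, the smallest k with (A − λI)^k v = 0 for every generalised eigenvector v of λ).

  λ = -3: largest Jordan block has size 2, contributing (x + 3)^2

So m_A(x) = (x + 3)^2 = x^2 + 6*x + 9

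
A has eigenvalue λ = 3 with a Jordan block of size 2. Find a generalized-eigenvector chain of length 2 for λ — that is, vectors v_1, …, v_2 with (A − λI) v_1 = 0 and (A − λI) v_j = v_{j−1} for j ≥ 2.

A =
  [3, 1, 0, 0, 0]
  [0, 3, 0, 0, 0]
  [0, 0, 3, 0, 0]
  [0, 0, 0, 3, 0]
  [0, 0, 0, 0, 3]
A Jordan chain for λ = 3 of length 2:
v_1 = (1, 0, 0, 0, 0)ᵀ
v_2 = (0, 1, 0, 0, 0)ᵀ

Let N = A − (3)·I. We want v_2 with N^2 v_2 = 0 but N^1 v_2 ≠ 0; then v_{j-1} := N · v_j for j = 2, …, 2.

Pick v_2 = (0, 1, 0, 0, 0)ᵀ.
Then v_1 = N · v_2 = (1, 0, 0, 0, 0)ᵀ.

Sanity check: (A − (3)·I) v_1 = (0, 0, 0, 0, 0)ᵀ = 0. ✓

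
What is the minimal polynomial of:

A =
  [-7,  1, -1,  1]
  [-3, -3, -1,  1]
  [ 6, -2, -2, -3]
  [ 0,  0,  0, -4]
x^3 + 12*x^2 + 48*x + 64

The characteristic polynomial is χ_A(x) = (x + 4)^4, so the eigenvalues are known. The minimal polynomial is
  m_A(x) = Π_λ (x − λ)^{k_λ}
where k_λ is the size of the *largest* Jordan block for λ (equivalently, the smallest k with (A − λI)^k v = 0 for every generalised eigenvector v of λ).

  λ = -4: largest Jordan block has size 3, contributing (x + 4)^3

So m_A(x) = (x + 4)^3 = x^3 + 12*x^2 + 48*x + 64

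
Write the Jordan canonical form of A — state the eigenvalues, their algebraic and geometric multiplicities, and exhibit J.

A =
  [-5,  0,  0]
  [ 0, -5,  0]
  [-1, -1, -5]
J_2(-5) ⊕ J_1(-5)

The characteristic polynomial is
  det(x·I − A) = x^3 + 15*x^2 + 75*x + 125 = (x + 5)^3

Eigenvalues and multiplicities (the geometric multiplicity of λ is n − rank(A − λI), which equals the number of Jordan blocks for λ):
  λ = -5: algebraic multiplicity = 3, geometric multiplicity = 2

Determining the block sizes for each eigenvalue:
  λ = -5: 2 blocks summing to 3 forces exactly one block of size 2 and the rest size 1 → block sizes [2, 1]

Assembling the blocks gives a Jordan form
J =
  [-5,  1,  0]
  [ 0, -5,  0]
  [ 0,  0, -5]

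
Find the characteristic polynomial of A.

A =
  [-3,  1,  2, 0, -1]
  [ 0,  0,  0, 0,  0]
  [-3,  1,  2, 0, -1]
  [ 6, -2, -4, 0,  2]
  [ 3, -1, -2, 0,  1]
x^5

Expanding det(x·I − A) (e.g. by cofactor expansion or by noting that A is similar to its Jordan form J, which has the same characteristic polynomial as A) gives
  χ_A(x) = x^5
which factors as x^5. The eigenvalues (with algebraic multiplicities) are λ = 0 with multiplicity 5.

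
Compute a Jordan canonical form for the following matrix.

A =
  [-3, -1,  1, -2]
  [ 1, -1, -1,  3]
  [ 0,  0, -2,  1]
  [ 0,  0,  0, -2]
J_2(-2) ⊕ J_2(-2)

The characteristic polynomial is
  det(x·I − A) = x^4 + 8*x^3 + 24*x^2 + 32*x + 16 = (x + 2)^4

Eigenvalues and multiplicities (the geometric multiplicity of λ is n − rank(A − λI), which equals the number of Jordan blocks for λ):
  λ = -2: algebraic multiplicity = 4, geometric multiplicity = 2

Determining the block sizes for each eigenvalue:
  λ = -2: with am = 4 and gm = 2, the partition is not yet determined (e.g. several partitions of 4 into 2 parts exist). Let N = A − (-2)·I. Computing rank(N^1) = 2, rank(N^2) = 0; the number of blocks of size ≥ j is rank(N^{j−1}) − rank(N^j), giving [2, 2]. So we have 2 block(s) of size 2 → block sizes [2, 2]

Assembling the blocks gives a Jordan form
J =
  [-2,  1,  0,  0]
  [ 0, -2,  0,  0]
  [ 0,  0, -2,  1]
  [ 0,  0,  0, -2]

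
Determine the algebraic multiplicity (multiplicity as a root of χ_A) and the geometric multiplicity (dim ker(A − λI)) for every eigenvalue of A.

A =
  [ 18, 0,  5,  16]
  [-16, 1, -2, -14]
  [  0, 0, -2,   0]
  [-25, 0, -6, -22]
λ = -2: alg = 3, geom = 1; λ = 1: alg = 1, geom = 1

Step 1 — factor the characteristic polynomial to read off the algebraic multiplicities:
  χ_A(x) = (x - 1)*(x + 2)^3

Step 2 — compute geometric multiplicities via the rank-nullity identity g(λ) = n − rank(A − λI):
  rank(A − (-2)·I) = 3, so dim ker(A − (-2)·I) = n − 3 = 1
  rank(A − (1)·I) = 3, so dim ker(A − (1)·I) = n − 3 = 1

Summary:
  λ = -2: algebraic multiplicity = 3, geometric multiplicity = 1
  λ = 1: algebraic multiplicity = 1, geometric multiplicity = 1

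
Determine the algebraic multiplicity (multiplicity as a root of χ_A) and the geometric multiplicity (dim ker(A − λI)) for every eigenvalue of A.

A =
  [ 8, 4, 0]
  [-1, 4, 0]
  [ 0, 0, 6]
λ = 6: alg = 3, geom = 2

Step 1 — factor the characteristic polynomial to read off the algebraic multiplicities:
  χ_A(x) = (x - 6)^3

Step 2 — compute geometric multiplicities via the rank-nullity identity g(λ) = n − rank(A − λI):
  rank(A − (6)·I) = 1, so dim ker(A − (6)·I) = n − 1 = 2

Summary:
  λ = 6: algebraic multiplicity = 3, geometric multiplicity = 2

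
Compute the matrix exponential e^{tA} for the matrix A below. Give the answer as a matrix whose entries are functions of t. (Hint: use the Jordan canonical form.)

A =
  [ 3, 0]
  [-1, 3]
e^{tA} =
  [exp(3*t), 0]
  [-t*exp(3*t), exp(3*t)]

Strategy: write A = P · J · P⁻¹ where J is a Jordan canonical form, so e^{tA} = P · e^{tJ} · P⁻¹, and e^{tJ} can be computed block-by-block.

A has Jordan form
J =
  [3, 1]
  [0, 3]
(up to reordering of blocks).

Per-block formulas:
  For a 2×2 Jordan block J_2(3): exp(t · J_2(3)) = e^(3t)·(I + t·N), where N is the 2×2 nilpotent shift.

After assembling e^{tJ} and conjugating by P, we get:

e^{tA} =
  [exp(3*t), 0]
  [-t*exp(3*t), exp(3*t)]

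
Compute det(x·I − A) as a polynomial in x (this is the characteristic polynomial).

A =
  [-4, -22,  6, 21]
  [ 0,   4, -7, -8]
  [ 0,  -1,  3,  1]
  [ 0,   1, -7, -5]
x^4 + 2*x^3 - 23*x^2 - 24*x + 144

Expanding det(x·I − A) (e.g. by cofactor expansion or by noting that A is similar to its Jordan form J, which has the same characteristic polynomial as A) gives
  χ_A(x) = x^4 + 2*x^3 - 23*x^2 - 24*x + 144
which factors as (x - 3)^2*(x + 4)^2. The eigenvalues (with algebraic multiplicities) are λ = -4 with multiplicity 2, λ = 3 with multiplicity 2.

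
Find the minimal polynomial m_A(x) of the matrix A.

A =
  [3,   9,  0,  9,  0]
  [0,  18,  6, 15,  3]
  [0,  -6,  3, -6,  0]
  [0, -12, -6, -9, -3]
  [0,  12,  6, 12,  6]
x^2 - 9*x + 18

The characteristic polynomial is χ_A(x) = (x - 6)^2*(x - 3)^3, so the eigenvalues are known. The minimal polynomial is
  m_A(x) = Π_λ (x − λ)^{k_λ}
where k_λ is the size of the *largest* Jordan block for λ (equivalently, the smallest k with (A − λI)^k v = 0 for every generalised eigenvector v of λ).

  λ = 3: largest Jordan block has size 1, contributing (x − 3)
  λ = 6: largest Jordan block has size 1, contributing (x − 6)

So m_A(x) = (x - 6)*(x - 3) = x^2 - 9*x + 18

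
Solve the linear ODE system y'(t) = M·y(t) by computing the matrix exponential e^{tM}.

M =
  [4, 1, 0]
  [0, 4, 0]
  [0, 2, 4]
e^{tM} =
  [exp(4*t), t*exp(4*t), 0]
  [0, exp(4*t), 0]
  [0, 2*t*exp(4*t), exp(4*t)]

Strategy: write M = P · J · P⁻¹ where J is a Jordan canonical form, so e^{tM} = P · e^{tJ} · P⁻¹, and e^{tJ} can be computed block-by-block.

M has Jordan form
J =
  [4, 1, 0]
  [0, 4, 0]
  [0, 0, 4]
(up to reordering of blocks).

Per-block formulas:
  For a 2×2 Jordan block J_2(4): exp(t · J_2(4)) = e^(4t)·(I + t·N), where N is the 2×2 nilpotent shift.
  For a 1×1 block at λ = 4: exp(t · [4]) = [e^(4t)].

After assembling e^{tJ} and conjugating by P, we get:

e^{tM} =
  [exp(4*t), t*exp(4*t), 0]
  [0, exp(4*t), 0]
  [0, 2*t*exp(4*t), exp(4*t)]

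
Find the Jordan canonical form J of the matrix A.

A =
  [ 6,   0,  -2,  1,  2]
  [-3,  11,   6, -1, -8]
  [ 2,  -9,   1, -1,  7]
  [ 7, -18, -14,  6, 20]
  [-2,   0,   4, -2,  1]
J_2(5) ⊕ J_2(5) ⊕ J_1(5)

The characteristic polynomial is
  det(x·I − A) = x^5 - 25*x^4 + 250*x^3 - 1250*x^2 + 3125*x - 3125 = (x - 5)^5

Eigenvalues and multiplicities (the geometric multiplicity of λ is n − rank(A − λI), which equals the number of Jordan blocks for λ):
  λ = 5: algebraic multiplicity = 5, geometric multiplicity = 3

Determining the block sizes for each eigenvalue:
  λ = 5: with am = 5 and gm = 3, the partition is not yet determined (e.g. several partitions of 5 into 3 parts exist). Let N = A − (5)·I. Computing rank(N^1) = 2, rank(N^2) = 0; the number of blocks of size ≥ j is rank(N^{j−1}) − rank(N^j), giving [3, 2]. So we have 2 block(s) of size 2, 1 block(s) of size 1 → block sizes [2, 2, 1]

Assembling the blocks gives a Jordan form
J =
  [5, 1, 0, 0, 0]
  [0, 5, 0, 0, 0]
  [0, 0, 5, 1, 0]
  [0, 0, 0, 5, 0]
  [0, 0, 0, 0, 5]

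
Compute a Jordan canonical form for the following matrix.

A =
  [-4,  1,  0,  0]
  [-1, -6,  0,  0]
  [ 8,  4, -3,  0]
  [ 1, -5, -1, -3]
J_2(-5) ⊕ J_2(-3)

The characteristic polynomial is
  det(x·I − A) = x^4 + 16*x^3 + 94*x^2 + 240*x + 225 = (x + 3)^2*(x + 5)^2

Eigenvalues and multiplicities (the geometric multiplicity of λ is n − rank(A − λI), which equals the number of Jordan blocks for λ):
  λ = -5: algebraic multiplicity = 2, geometric multiplicity = 1
  λ = -3: algebraic multiplicity = 2, geometric multiplicity = 1

Determining the block sizes for each eigenvalue:
  λ = -5: one block (gm = 1), so the single block has size am = 2 → block sizes [2]
  λ = -3: one block (gm = 1), so the single block has size am = 2 → block sizes [2]

Assembling the blocks gives a Jordan form
J =
  [-5,  1,  0,  0]
  [ 0, -5,  0,  0]
  [ 0,  0, -3,  1]
  [ 0,  0,  0, -3]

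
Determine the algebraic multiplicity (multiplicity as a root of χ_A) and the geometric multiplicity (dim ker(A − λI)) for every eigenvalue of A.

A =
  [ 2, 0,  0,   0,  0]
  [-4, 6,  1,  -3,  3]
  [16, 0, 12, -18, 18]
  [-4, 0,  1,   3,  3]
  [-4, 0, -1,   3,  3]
λ = 2: alg = 1, geom = 1; λ = 6: alg = 4, geom = 3

Step 1 — factor the characteristic polynomial to read off the algebraic multiplicities:
  χ_A(x) = (x - 6)^4*(x - 2)

Step 2 — compute geometric multiplicities via the rank-nullity identity g(λ) = n − rank(A − λI):
  rank(A − (2)·I) = 4, so dim ker(A − (2)·I) = n − 4 = 1
  rank(A − (6)·I) = 2, so dim ker(A − (6)·I) = n − 2 = 3

Summary:
  λ = 2: algebraic multiplicity = 1, geometric multiplicity = 1
  λ = 6: algebraic multiplicity = 4, geometric multiplicity = 3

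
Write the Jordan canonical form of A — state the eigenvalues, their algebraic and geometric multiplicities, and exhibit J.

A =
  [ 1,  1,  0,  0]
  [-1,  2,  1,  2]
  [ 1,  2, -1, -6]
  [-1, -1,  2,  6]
J_3(2) ⊕ J_1(2)

The characteristic polynomial is
  det(x·I − A) = x^4 - 8*x^3 + 24*x^2 - 32*x + 16 = (x - 2)^4

Eigenvalues and multiplicities (the geometric multiplicity of λ is n − rank(A − λI), which equals the number of Jordan blocks for λ):
  λ = 2: algebraic multiplicity = 4, geometric multiplicity = 2

Determining the block sizes for each eigenvalue:
  λ = 2: with am = 4 and gm = 2, the partition is not yet determined (e.g. several partitions of 4 into 2 parts exist). Let N = A − (2)·I. Computing rank(N^1) = 2, rank(N^2) = 1, rank(N^3) = 0; the number of blocks of size ≥ j is rank(N^{j−1}) − rank(N^j), giving [2, 1, 1]. So we have 1 block(s) of size 3, 1 block(s) of size 1 → block sizes [3, 1]

Assembling the blocks gives a Jordan form
J =
  [2, 1, 0, 0]
  [0, 2, 1, 0]
  [0, 0, 2, 0]
  [0, 0, 0, 2]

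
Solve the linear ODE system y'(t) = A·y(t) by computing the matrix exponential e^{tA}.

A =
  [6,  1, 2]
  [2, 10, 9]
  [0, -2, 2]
e^{tA} =
  [t^2*exp(6*t) + exp(6*t), t*exp(6*t), t^2*exp(6*t)/2 + 2*t*exp(6*t)]
  [4*t^2*exp(6*t) + 2*t*exp(6*t), 4*t*exp(6*t) + exp(6*t), 2*t^2*exp(6*t) + 9*t*exp(6*t)]
  [-2*t^2*exp(6*t), -2*t*exp(6*t), -t^2*exp(6*t) - 4*t*exp(6*t) + exp(6*t)]

Strategy: write A = P · J · P⁻¹ where J is a Jordan canonical form, so e^{tA} = P · e^{tJ} · P⁻¹, and e^{tJ} can be computed block-by-block.

A has Jordan form
J =
  [6, 1, 0]
  [0, 6, 1]
  [0, 0, 6]
(up to reordering of blocks).

Per-block formulas:
  For a 3×3 Jordan block J_3(6): exp(t · J_3(6)) = e^(6t)·(I + t·N + (t^2/2)·N^2), where N is the 3×3 nilpotent shift.

After assembling e^{tJ} and conjugating by P, we get:

e^{tA} =
  [t^2*exp(6*t) + exp(6*t), t*exp(6*t), t^2*exp(6*t)/2 + 2*t*exp(6*t)]
  [4*t^2*exp(6*t) + 2*t*exp(6*t), 4*t*exp(6*t) + exp(6*t), 2*t^2*exp(6*t) + 9*t*exp(6*t)]
  [-2*t^2*exp(6*t), -2*t*exp(6*t), -t^2*exp(6*t) - 4*t*exp(6*t) + exp(6*t)]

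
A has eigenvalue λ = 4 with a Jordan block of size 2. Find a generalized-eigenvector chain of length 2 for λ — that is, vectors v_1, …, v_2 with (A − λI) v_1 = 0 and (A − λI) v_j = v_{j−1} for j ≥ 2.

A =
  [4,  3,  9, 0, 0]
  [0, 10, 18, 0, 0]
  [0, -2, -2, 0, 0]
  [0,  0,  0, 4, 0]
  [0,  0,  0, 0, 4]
A Jordan chain for λ = 4 of length 2:
v_1 = (3, 6, -2, 0, 0)ᵀ
v_2 = (0, 1, 0, 0, 0)ᵀ

Let N = A − (4)·I. We want v_2 with N^2 v_2 = 0 but N^1 v_2 ≠ 0; then v_{j-1} := N · v_j for j = 2, …, 2.

Pick v_2 = (0, 1, 0, 0, 0)ᵀ.
Then v_1 = N · v_2 = (3, 6, -2, 0, 0)ᵀ.

Sanity check: (A − (4)·I) v_1 = (0, 0, 0, 0, 0)ᵀ = 0. ✓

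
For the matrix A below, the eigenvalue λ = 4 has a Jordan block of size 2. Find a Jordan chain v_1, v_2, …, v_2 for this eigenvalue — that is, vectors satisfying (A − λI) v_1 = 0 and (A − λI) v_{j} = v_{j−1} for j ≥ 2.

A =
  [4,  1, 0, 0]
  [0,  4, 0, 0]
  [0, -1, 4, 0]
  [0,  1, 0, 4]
A Jordan chain for λ = 4 of length 2:
v_1 = (1, 0, -1, 1)ᵀ
v_2 = (0, 1, 0, 0)ᵀ

Let N = A − (4)·I. We want v_2 with N^2 v_2 = 0 but N^1 v_2 ≠ 0; then v_{j-1} := N · v_j for j = 2, …, 2.

Pick v_2 = (0, 1, 0, 0)ᵀ.
Then v_1 = N · v_2 = (1, 0, -1, 1)ᵀ.

Sanity check: (A − (4)·I) v_1 = (0, 0, 0, 0)ᵀ = 0. ✓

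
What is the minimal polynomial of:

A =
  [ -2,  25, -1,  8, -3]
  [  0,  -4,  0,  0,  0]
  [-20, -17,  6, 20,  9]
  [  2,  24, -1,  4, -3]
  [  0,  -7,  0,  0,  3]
x^5 - 7*x^4 - 32*x^3 + 228*x^2 + 288*x - 1728

The characteristic polynomial is χ_A(x) = (x - 6)^2*(x - 3)*(x + 4)^2, so the eigenvalues are known. The minimal polynomial is
  m_A(x) = Π_λ (x − λ)^{k_λ}
where k_λ is the size of the *largest* Jordan block for λ (equivalently, the smallest k with (A − λI)^k v = 0 for every generalised eigenvector v of λ).

  λ = -4: largest Jordan block has size 2, contributing (x + 4)^2
  λ = 3: largest Jordan block has size 1, contributing (x − 3)
  λ = 6: largest Jordan block has size 2, contributing (x − 6)^2

So m_A(x) = (x - 6)^2*(x - 3)*(x + 4)^2 = x^5 - 7*x^4 - 32*x^3 + 228*x^2 + 288*x - 1728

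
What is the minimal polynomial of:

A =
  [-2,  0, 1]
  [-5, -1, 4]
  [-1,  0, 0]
x^3 + 3*x^2 + 3*x + 1

The characteristic polynomial is χ_A(x) = (x + 1)^3, so the eigenvalues are known. The minimal polynomial is
  m_A(x) = Π_λ (x − λ)^{k_λ}
where k_λ is the size of the *largest* Jordan block for λ (equivalently, the smallest k with (A − λI)^k v = 0 for every generalised eigenvector v of λ).

  λ = -1: largest Jordan block has size 3, contributing (x + 1)^3

So m_A(x) = (x + 1)^3 = x^3 + 3*x^2 + 3*x + 1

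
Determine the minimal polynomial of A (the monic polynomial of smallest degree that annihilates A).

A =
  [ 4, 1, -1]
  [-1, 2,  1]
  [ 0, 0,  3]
x^2 - 6*x + 9

The characteristic polynomial is χ_A(x) = (x - 3)^3, so the eigenvalues are known. The minimal polynomial is
  m_A(x) = Π_λ (x − λ)^{k_λ}
where k_λ is the size of the *largest* Jordan block for λ (equivalently, the smallest k with (A − λI)^k v = 0 for every generalised eigenvector v of λ).

  λ = 3: largest Jordan block has size 2, contributing (x − 3)^2

So m_A(x) = (x - 3)^2 = x^2 - 6*x + 9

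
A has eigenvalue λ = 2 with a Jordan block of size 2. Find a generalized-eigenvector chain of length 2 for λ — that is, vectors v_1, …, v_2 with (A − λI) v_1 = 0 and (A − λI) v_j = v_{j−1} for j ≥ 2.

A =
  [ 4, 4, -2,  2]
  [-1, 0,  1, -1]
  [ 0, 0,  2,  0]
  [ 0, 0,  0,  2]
A Jordan chain for λ = 2 of length 2:
v_1 = (2, -1, 0, 0)ᵀ
v_2 = (1, 0, 0, 0)ᵀ

Let N = A − (2)·I. We want v_2 with N^2 v_2 = 0 but N^1 v_2 ≠ 0; then v_{j-1} := N · v_j for j = 2, …, 2.

Pick v_2 = (1, 0, 0, 0)ᵀ.
Then v_1 = N · v_2 = (2, -1, 0, 0)ᵀ.

Sanity check: (A − (2)·I) v_1 = (0, 0, 0, 0)ᵀ = 0. ✓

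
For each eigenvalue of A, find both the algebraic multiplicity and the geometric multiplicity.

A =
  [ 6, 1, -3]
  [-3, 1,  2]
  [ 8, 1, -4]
λ = 1: alg = 3, geom = 1

Step 1 — factor the characteristic polynomial to read off the algebraic multiplicities:
  χ_A(x) = (x - 1)^3

Step 2 — compute geometric multiplicities via the rank-nullity identity g(λ) = n − rank(A − λI):
  rank(A − (1)·I) = 2, so dim ker(A − (1)·I) = n − 2 = 1

Summary:
  λ = 1: algebraic multiplicity = 3, geometric multiplicity = 1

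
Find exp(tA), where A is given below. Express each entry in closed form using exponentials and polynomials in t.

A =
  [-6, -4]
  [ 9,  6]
e^{tA} =
  [1 - 6*t, -4*t]
  [9*t, 6*t + 1]

Strategy: write A = P · J · P⁻¹ where J is a Jordan canonical form, so e^{tA} = P · e^{tJ} · P⁻¹, and e^{tJ} can be computed block-by-block.

A has Jordan form
J =
  [0, 1]
  [0, 0]
(up to reordering of blocks).

Per-block formulas:
  For a 2×2 Jordan block J_2(0): exp(t · J_2(0)) = e^(0t)·(I + t·N), where N is the 2×2 nilpotent shift.

After assembling e^{tJ} and conjugating by P, we get:

e^{tA} =
  [1 - 6*t, -4*t]
  [9*t, 6*t + 1]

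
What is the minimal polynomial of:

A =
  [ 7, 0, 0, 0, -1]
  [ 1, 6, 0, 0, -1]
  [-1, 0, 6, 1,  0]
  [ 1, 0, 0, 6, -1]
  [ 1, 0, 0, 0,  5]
x^2 - 12*x + 36

The characteristic polynomial is χ_A(x) = (x - 6)^5, so the eigenvalues are known. The minimal polynomial is
  m_A(x) = Π_λ (x − λ)^{k_λ}
where k_λ is the size of the *largest* Jordan block for λ (equivalently, the smallest k with (A − λI)^k v = 0 for every generalised eigenvector v of λ).

  λ = 6: largest Jordan block has size 2, contributing (x − 6)^2

So m_A(x) = (x - 6)^2 = x^2 - 12*x + 36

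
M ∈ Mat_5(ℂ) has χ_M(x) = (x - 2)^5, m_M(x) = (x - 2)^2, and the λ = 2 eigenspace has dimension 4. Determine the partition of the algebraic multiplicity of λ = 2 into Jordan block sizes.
Block sizes for λ = 2: [2, 1, 1, 1]

Step 1 — from the characteristic polynomial, algebraic multiplicity of λ = 2 is 5. From dim ker(M − (2)·I) = 4, there are exactly 4 Jordan blocks for λ = 2.
Step 2 — from the minimal polynomial, the factor (x − 2)^2 tells us the largest block for λ = 2 has size 2.
Step 3 — with total size 5, 4 blocks, and largest block 2, the block sizes (in nonincreasing order) are [2, 1, 1, 1].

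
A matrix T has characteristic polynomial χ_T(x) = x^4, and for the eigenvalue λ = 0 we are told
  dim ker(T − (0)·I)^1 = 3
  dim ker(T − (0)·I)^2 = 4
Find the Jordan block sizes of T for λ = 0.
Block sizes for λ = 0: [2, 1, 1]

From the dimensions of kernels of powers, the number of Jordan blocks of size at least j is d_j − d_{j−1} where d_j = dim ker(N^j) (with d_0 = 0). Computing the differences gives [3, 1].
The number of blocks of size exactly k is (#blocks of size ≥ k) − (#blocks of size ≥ k + 1), so the partition is: 2 block(s) of size 1, 1 block(s) of size 2.
In nonincreasing order the block sizes are [2, 1, 1].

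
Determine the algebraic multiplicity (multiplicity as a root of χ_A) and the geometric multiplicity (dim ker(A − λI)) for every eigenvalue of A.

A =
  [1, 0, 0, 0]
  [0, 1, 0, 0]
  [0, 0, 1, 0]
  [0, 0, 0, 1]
λ = 1: alg = 4, geom = 4

Step 1 — factor the characteristic polynomial to read off the algebraic multiplicities:
  χ_A(x) = (x - 1)^4

Step 2 — compute geometric multiplicities via the rank-nullity identity g(λ) = n − rank(A − λI):
  rank(A − (1)·I) = 0, so dim ker(A − (1)·I) = n − 0 = 4

Summary:
  λ = 1: algebraic multiplicity = 4, geometric multiplicity = 4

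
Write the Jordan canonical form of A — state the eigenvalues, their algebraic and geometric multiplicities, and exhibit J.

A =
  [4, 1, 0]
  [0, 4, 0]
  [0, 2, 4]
J_2(4) ⊕ J_1(4)

The characteristic polynomial is
  det(x·I − A) = x^3 - 12*x^2 + 48*x - 64 = (x - 4)^3

Eigenvalues and multiplicities (the geometric multiplicity of λ is n − rank(A − λI), which equals the number of Jordan blocks for λ):
  λ = 4: algebraic multiplicity = 3, geometric multiplicity = 2

Determining the block sizes for each eigenvalue:
  λ = 4: 2 blocks summing to 3 forces exactly one block of size 2 and the rest size 1 → block sizes [2, 1]

Assembling the blocks gives a Jordan form
J =
  [4, 1, 0]
  [0, 4, 0]
  [0, 0, 4]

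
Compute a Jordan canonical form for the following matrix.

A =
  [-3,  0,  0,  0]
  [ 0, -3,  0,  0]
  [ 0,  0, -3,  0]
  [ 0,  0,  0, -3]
J_1(-3) ⊕ J_1(-3) ⊕ J_1(-3) ⊕ J_1(-3)

The characteristic polynomial is
  det(x·I − A) = x^4 + 12*x^3 + 54*x^2 + 108*x + 81 = (x + 3)^4

Eigenvalues and multiplicities (the geometric multiplicity of λ is n − rank(A − λI), which equals the number of Jordan blocks for λ):
  λ = -3: algebraic multiplicity = 4, geometric multiplicity = 4

Determining the block sizes for each eigenvalue:
  λ = -3: gm = am = 4, so every block has size 1 → block sizes [1, 1, 1, 1]

Assembling the blocks gives a Jordan form
J =
  [-3,  0,  0,  0]
  [ 0, -3,  0,  0]
  [ 0,  0, -3,  0]
  [ 0,  0,  0, -3]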